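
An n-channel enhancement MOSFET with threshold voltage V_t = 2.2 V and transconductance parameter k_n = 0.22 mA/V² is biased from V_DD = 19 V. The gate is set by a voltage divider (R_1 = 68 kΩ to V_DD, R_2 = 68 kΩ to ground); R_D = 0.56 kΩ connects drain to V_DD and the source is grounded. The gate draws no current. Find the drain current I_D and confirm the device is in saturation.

V_G = V_DD·R_2/(R_1+R_2) = 19×68/136 = 9.5 V. With the source grounded, V_GS = V_G = 9.5 V.
Assume saturation: I_D = (k_n/2)(V_GS − V_t)² = (0.22/2)×(9.5 − 2.2)² = 0.11×7.3² = 5.86 mA.
V_DS = V_DD − I_D·R_D = 19 − 5.86×0.56 = 15.7 V.
Saturation requires V_DS ≥ V_GS − V_t = 7.3 V; 15.7 ≥ 7.3 ✓.

I_D ≈ 5.9 mA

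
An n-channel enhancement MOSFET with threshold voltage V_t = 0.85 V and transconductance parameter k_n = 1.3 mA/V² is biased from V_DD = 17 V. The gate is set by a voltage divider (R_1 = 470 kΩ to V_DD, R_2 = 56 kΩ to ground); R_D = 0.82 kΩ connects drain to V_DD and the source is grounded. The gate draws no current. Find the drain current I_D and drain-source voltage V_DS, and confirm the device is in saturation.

V_G = V_DD·R_2/(R_1+R_2) = 17×56/526 = 1.81 V. With the source grounded, V_GS = V_G = 1.81 V.
Assume saturation: I_D = (k_n/2)(V_GS − V_t)² = (1.3/2)×(1.81 − 0.85)² = 0.65×0.96² = 0.599 mA.
V_DS = V_DD − I_D·R_D = 17 − 0.599×0.82 = 16.5 V.
Saturation requires V_DS ≥ V_GS − V_t = 0.96 V; 16.5 ≥ 0.96 ✓.

I_D ≈ 0.6 mA, V_DS ≈ 17 V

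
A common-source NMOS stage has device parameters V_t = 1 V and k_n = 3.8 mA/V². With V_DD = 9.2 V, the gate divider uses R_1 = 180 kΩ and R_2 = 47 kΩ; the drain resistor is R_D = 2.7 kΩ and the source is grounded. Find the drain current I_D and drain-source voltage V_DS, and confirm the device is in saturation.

I_D ≈ 1.6 mA, V_DS ≈ 5 V

V_G = V_DD·R_2/(R_1+R_2) = 9.2×47/227 = 1.9 V. With the source grounded, V_GS = V_G = 1.9 V.
Assume saturation: I_D = (k_n/2)(V_GS − V_t)² = (3.8/2)×(1.9 − 1)² = 1.9×0.905² = 1.56 mA.
V_DS = V_DD − I_D·R_D = 9.2 − 1.56×2.7 = 5 V.
Saturation requires V_DS ≥ V_GS − V_t = 0.905 V; 5 ≥ 0.905 ✓.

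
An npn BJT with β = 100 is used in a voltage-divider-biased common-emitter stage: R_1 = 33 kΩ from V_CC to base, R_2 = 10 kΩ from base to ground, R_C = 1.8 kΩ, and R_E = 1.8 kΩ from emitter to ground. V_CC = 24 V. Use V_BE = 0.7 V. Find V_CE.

Thevenize the base divider: V_Th = V_CC·R_2/(R_1+R_2) = 24×10/43 = 5.58 V, R_Th = R_1‖R_2 = 7.67 kΩ.
Base-emitter loop: V_Th = I_B·R_Th + V_BE + (β+1)I_B·R_E, so I_B = (5.58 − 0.7) / (7.67 + 101×1.8) = 0.0258 mA.
I_C = β·I_B = 100×0.0258 = 2.58 mA, and I_E = (β+1)I_B = 2.6 mA.
V_CE = V_CC − I_C·R_C − I_E·R_E = 24 − 2.58×1.8 − 2.6×1.8 = 14.7 V.
V_CE = 14.7 V > 0.2 V confirms active-region operation.

V_CE ≈ 15 V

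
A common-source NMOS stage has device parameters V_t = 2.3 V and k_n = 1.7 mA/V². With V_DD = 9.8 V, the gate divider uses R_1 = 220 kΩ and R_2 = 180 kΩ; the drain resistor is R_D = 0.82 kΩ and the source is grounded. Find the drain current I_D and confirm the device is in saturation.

I_D ≈ 3.8 mA

V_G = V_DD·R_2/(R_1+R_2) = 9.8×180/400 = 4.41 V. With the source grounded, V_GS = V_G = 4.41 V.
Assume saturation: I_D = (k_n/2)(V_GS − V_t)² = (1.7/2)×(4.41 − 2.3)² = 0.85×2.11² = 3.78 mA.
V_DS = V_DD − I_D·R_D = 9.8 − 3.78×0.82 = 6.7 V.
Saturation requires V_DS ≥ V_GS − V_t = 2.11 V; 6.7 ≥ 2.11 ✓.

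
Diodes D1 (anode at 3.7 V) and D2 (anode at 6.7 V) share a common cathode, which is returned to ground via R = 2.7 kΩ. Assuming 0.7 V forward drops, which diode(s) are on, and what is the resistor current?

Only D2 conducts; I_R ≈ 2.2 mA

Assume both conduct. Then node N would need to be at both 3.7−0.7 = 3 V and 6.7−0.7 = 6 V, which is impossible.
Assume only D2 conducts: V_N = 6.7 − 0.7 = 6 V, so I_R = 6/2.7 = 2.22 mA.
Check D1: its anode-to-cathode voltage is 3.7 − 6 = -2.3 V < 0.7 V, so it is off. The assumption is consistent.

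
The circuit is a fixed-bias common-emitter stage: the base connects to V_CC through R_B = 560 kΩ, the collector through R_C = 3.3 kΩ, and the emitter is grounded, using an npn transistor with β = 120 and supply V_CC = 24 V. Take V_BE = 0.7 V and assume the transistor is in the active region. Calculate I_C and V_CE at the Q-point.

Base loop: V_CC = I_B·R_B + V_BE, so I_B = (24 − 0.7)/560 kΩ = 0.0416 mA.
In the active region I_C = β·I_B = 120 × 0.0416 = 4.99 mA.
Collector loop: V_CE = V_CC − I_C·R_C = 24 − 4.99×3.3 = 7.52 V.
Since V_CE = 7.52 V > V_CE(sat) ≈ 0.2 V, the transistor is in the active region as assumed.

I_C ≈ 5 mA, V_CE ≈ 7.5 V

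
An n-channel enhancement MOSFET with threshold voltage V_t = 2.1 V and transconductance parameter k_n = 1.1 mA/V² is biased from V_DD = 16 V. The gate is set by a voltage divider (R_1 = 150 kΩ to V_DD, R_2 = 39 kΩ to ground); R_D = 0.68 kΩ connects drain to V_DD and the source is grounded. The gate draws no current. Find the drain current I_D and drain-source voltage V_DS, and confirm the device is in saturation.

V_G = V_DD·R_2/(R_1+R_2) = 16×39/189 = 3.3 V. With the source grounded, V_GS = V_G = 3.3 V.
Assume saturation: I_D = (k_n/2)(V_GS − V_t)² = (1.1/2)×(3.3 − 2.1)² = 0.55×1.2² = 0.794 mA.
V_DS = V_DD − I_D·R_D = 16 − 0.794×0.68 = 15.5 V.
Saturation requires V_DS ≥ V_GS − V_t = 1.2 V; 15.5 ≥ 1.2 ✓.

I_D ≈ 0.79 mA, V_DS ≈ 15 V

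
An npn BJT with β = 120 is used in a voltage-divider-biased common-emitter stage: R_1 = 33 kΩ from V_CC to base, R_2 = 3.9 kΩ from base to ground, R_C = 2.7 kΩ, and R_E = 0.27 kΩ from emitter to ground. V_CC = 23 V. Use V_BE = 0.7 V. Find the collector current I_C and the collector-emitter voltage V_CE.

Thevenize the base divider: V_Th = V_CC·R_2/(R_1+R_2) = 23×3.9/36.9 = 2.43 V, R_Th = R_1‖R_2 = 3.49 kΩ.
Base-emitter loop: V_Th = I_B·R_Th + V_BE + (β+1)I_B·R_E, so I_B = (2.43 − 0.7) / (3.49 + 121×0.27) = 0.0479 mA.
I_C = β·I_B = 120×0.0479 = 5.74 mA, and I_E = (β+1)I_B = 5.79 mA.
V_CE = V_CC − I_C·R_C − I_E·R_E = 23 − 5.74×2.7 − 5.79×0.27 = 5.93 V.
V_CE = 5.93 V > 0.2 V confirms active-region operation.

I_C ≈ 5.7 mA, V_CE ≈ 5.9 V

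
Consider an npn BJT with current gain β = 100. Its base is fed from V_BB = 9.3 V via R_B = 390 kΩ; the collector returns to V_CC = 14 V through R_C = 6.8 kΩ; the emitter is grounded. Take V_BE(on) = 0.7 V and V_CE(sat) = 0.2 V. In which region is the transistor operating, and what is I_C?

Assume active: I_B = (9.3 − 0.7)/390 = 0.0221 mA, giving I_C = β·I_B = 2.21 mA.
But then V_CE = 14 − 2.21×6.8 = -0.995 V < V_CE(sat) = 0.2 V — impossible in the active region.
So the transistor is saturated. With V_CE = 0.2 V, I_C = (V_CC − 0.2)/R_C = 13.8/6.8 = 2.03 mA.
Check: β·I_B = 2.21 mA > I_C = 2.03 mA, confirming saturation.

saturation; I_C ≈ 2 mA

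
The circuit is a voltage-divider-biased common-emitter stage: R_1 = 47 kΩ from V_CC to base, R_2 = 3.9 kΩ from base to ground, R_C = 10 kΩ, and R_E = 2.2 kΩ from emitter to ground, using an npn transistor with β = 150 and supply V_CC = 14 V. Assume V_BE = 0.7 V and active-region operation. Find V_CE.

Thevenize the base divider: V_Th = V_CC·R_2/(R_1+R_2) = 14×3.9/50.9 = 1.07 V, R_Th = R_1‖R_2 = 3.6 kΩ.
Base-emitter loop: V_Th = I_B·R_Th + V_BE + (β+1)I_B·R_E, so I_B = (1.07 − 0.7) / (3.6 + 151×2.2) = 0.00111 mA.
I_C = β·I_B = 150×0.00111 = 0.166 mA, and I_E = (β+1)I_B = 0.168 mA.
V_CE = V_CC − I_C·R_C − I_E·R_E = 14 − 0.166×10 − 0.168×2.2 = 12 V.
V_CE = 12 V > 0.2 V confirms active-region operation.

V_CE ≈ 12 V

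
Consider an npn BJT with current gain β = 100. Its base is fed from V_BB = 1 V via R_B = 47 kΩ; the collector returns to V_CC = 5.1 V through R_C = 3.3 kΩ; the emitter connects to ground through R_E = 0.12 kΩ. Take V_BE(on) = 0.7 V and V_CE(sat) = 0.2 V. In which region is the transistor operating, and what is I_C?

Assume active. Base-emitter loop: I_B = (V_BB − V_BE)/(R_B + (β+1)R_E) = (1 − 0.7)/(47 + 101×0.12) = 0.00507 mA.
I_C = β·I_B = 100×0.00507 = 0.507 mA.
V_CE = V_CC − I_C·R_C − I_E·R_E = 5.1 − 0.507×3.3 − 0.513×0.12 = 3.36 V > V_CE(sat), so the active-region assumption holds.

active; I_C ≈ 0.51 mA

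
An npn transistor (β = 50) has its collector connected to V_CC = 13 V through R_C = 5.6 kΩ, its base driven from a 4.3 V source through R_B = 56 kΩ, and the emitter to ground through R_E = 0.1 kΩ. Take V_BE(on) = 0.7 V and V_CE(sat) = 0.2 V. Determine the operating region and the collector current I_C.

Assume active: I_B = (4.3 − 0.7)/(56 + 51×0.1) = 0.0589 mA, I_C = β·I_B = 2.95 mA.
Then V_CE = 13 − 2.95×5.6 − 3×0.1 = -3.8 V < 0.2 V — the active assumption fails.
Re-solve with V_CE = 0.2 V. KCL at the emitter: V_E/R_E = (V_BB−0.7−V_E)/R_B + (V_CC−0.2−V_E)/R_C, giving V_E = 0.23 V.
I_C = (V_CC − 0.2 − V_E)/R_C = (12.8 − 0.23)/5.6 = 2.24 mA.
Check: I_B = (3.6 − 0.23)/56 = 0.0602 mA, and β·I_B = 3.01 mA > I_C, confirming saturation.

saturation; I_C ≈ 2.2 mA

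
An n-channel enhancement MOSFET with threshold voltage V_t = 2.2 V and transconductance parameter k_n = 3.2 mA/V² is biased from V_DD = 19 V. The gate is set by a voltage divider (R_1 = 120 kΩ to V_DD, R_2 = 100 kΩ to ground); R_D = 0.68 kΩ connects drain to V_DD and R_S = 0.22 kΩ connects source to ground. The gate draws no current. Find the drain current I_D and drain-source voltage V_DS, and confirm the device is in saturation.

I_D ≈ 15 mA, V_DS ≈ 5.3 V

V_G = V_DD·R_2/(R_1+R_2) = 19×100/220 = 8.64 V.
Assume saturation: I_D = (k_n/2)(V_GS − V_t)² with V_GS = V_G − I_D·R_S = 8.64 − 0.22·I_D.
Substituting gives 0.0774·I_D² − 5.53·I_D + 66.3 = 0, with roots I_D = 15.2 or 56.2 mA.
The root I_D = 56.2 mA gives V_GS = -3.73 V ≤ V_t, so take I_D = 15.2 mA.
Then V_GS = 5.29 V and V_DS = V_DD − I_D(R_D+R_S) = 19 − 15.2×0.9 = 5.29 V.
Saturation requires V_DS ≥ V_GS − V_t = 3.09 V; 5.29 ≥ 3.09 ✓.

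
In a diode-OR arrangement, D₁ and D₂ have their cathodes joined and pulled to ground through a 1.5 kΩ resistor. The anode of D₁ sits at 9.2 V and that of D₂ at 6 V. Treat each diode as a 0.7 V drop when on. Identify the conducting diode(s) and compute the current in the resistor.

Only D₁ conducts; I_R ≈ 5.7 mA

Assume both conduct. Then node N would need to be at both 9.2−0.7 = 8.5 V and 6−0.7 = 5.3 V, which is impossible.
Assume only D₁ conducts: V_N = 9.2 − 0.7 = 8.5 V, so I_R = 8.5/1.5 = 5.67 mA.
Check D₂: its anode-to-cathode voltage is 6 − 8.5 = -2.5 V < 0.7 V, so it is off. The assumption is consistent.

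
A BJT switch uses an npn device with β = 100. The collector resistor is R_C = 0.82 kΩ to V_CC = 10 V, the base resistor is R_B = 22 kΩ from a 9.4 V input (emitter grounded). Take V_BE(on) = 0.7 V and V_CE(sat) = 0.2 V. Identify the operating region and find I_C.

saturation; I_C ≈ 12 mA

Assume active: I_B = (9.4 − 0.7)/22 = 0.395 mA, giving I_C = β·I_B = 39.5 mA.
But then V_CE = 10 − 39.5×0.82 = -22.4 V < V_CE(sat) = 0.2 V — impossible in the active region.
So the transistor is saturated. With V_CE = 0.2 V, I_C = (V_CC − 0.2)/R_C = 9.8/0.82 = 12 mA.
Check: β·I_B = 39.5 mA > I_C = 12 mA, confirming saturation.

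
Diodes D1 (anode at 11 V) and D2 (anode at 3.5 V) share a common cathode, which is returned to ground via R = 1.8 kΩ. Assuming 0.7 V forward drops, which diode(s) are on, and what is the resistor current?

Only D1 conducts; I_R ≈ 5.7 mA

Assume both conduct. Then node N would need to be at both 11−0.7 = 10.3 V and 3.5−0.7 = 2.8 V, which is impossible.
Assume only D1 conducts: V_N = 11 − 0.7 = 10.3 V, so I_R = 10.3/1.8 = 5.72 mA.
Check D2: its anode-to-cathode voltage is 3.5 − 10.3 = -6.8 V < 0.7 V, so it is off. The assumption is consistent.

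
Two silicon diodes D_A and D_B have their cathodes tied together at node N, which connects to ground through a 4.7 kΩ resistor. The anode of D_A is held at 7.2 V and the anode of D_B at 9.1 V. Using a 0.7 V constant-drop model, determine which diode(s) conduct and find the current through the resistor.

Assume both conduct. Then node N would need to be at both 7.2−0.7 = 6.5 V and 9.1−0.7 = 8.4 V, which is impossible.
Assume only D_B conducts: V_N = 9.1 − 0.7 = 8.4 V, so I_R = 8.4/4.7 = 1.79 mA.
Check D_A: its anode-to-cathode voltage is 7.2 − 8.4 = -1.2 V < 0.7 V, so it is off. The assumption is consistent.

Only D_B conducts; I_R ≈ 1.8 mA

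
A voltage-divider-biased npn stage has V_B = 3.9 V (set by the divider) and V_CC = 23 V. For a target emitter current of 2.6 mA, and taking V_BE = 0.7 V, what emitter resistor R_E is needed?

V_E = V_B − V_BE = 3.9 − 0.7 = 3.2 V.
R_E = V_E / I_E = 3.2 / 2.6 = 1.23 kΩ.

R_E ≈ 1.2 kΩ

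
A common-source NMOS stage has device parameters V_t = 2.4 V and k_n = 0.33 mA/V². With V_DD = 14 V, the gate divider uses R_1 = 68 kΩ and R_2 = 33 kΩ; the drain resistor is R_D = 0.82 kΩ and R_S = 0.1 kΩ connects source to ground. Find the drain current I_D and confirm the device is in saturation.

I_D ≈ 0.73 mA

V_G = V_DD·R_2/(R_1+R_2) = 14×33/101 = 4.57 V.
Assume saturation: I_D = (k_n/2)(V_GS − V_t)² with V_GS = V_G − I_D·R_S = 4.57 − 0.1·I_D.
Substituting gives 0.00165·I_D² − 1.07·I_D + 0.78 = 0, with roots I_D = 0.729 or 649 mA.
The root I_D = 649 mA gives V_GS = -60.3 V ≤ V_t, so take I_D = 0.729 mA.
Then V_GS = 4.5 V and V_DS = V_DD − I_D(R_D+R_S) = 14 − 0.729×0.92 = 13.3 V.
Saturation requires V_DS ≥ V_GS − V_t = 2.1 V; 13.3 ≥ 2.1 ✓.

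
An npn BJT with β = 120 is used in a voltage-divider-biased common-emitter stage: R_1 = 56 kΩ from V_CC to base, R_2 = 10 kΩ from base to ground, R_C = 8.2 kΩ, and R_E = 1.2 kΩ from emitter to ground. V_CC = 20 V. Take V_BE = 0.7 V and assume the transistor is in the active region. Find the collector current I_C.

Thevenize the base divider: V_Th = V_CC·R_2/(R_1+R_2) = 20×10/66 = 3.03 V, R_Th = R_1‖R_2 = 8.48 kΩ.
Base-emitter loop: V_Th = I_B·R_Th + V_BE + (β+1)I_B·R_E, so I_B = (3.03 − 0.7) / (8.48 + 121×1.2) = 0.0152 mA.
I_C = β·I_B = 120×0.0152 = 1.82 mA, and I_E = (β+1)I_B = 1.83 mA.
V_CE = V_CC − I_C·R_C − I_E·R_E = 20 − 1.82×8.2 − 1.83×1.2 = 2.88 V.
V_CE = 2.88 V > 0.2 V confirms active-region operation.

I_C ≈ 1.8 mA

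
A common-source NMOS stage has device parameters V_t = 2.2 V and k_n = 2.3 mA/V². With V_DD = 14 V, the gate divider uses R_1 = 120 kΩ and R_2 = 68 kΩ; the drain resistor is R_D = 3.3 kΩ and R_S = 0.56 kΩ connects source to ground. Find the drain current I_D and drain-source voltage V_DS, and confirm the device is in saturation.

I_D ≈ 2.5 mA, V_DS ≈ 4.4 V

V_G = V_DD·R_2/(R_1+R_2) = 14×68/188 = 5.06 V.
Assume saturation: I_D = (k_n/2)(V_GS − V_t)² with V_GS = V_G − I_D·R_S = 5.06 − 0.56·I_D.
Substituting gives 0.361·I_D² − 4.69·I_D + 9.43 = 0, with roots I_D = 2.49 or 10.5 mA.
The root I_D = 10.5 mA gives V_GS = -0.824 V ≤ V_t, so take I_D = 2.49 mA.
Then V_GS = 3.67 V and V_DS = V_DD − I_D(R_D+R_S) = 14 − 2.49×3.86 = 4.4 V.
Saturation requires V_DS ≥ V_GS − V_t = 1.47 V; 4.4 ≥ 1.47 ✓.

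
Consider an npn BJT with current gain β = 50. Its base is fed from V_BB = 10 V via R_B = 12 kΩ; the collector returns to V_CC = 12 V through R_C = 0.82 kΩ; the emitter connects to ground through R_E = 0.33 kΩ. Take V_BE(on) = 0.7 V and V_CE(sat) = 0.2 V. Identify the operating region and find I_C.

saturation; I_C ≈ 10 mA

Assume active: I_B = (10 − 0.7)/(12 + 51×0.33) = 0.323 mA, I_C = β·I_B = 16.1 mA.
Then V_CE = 12 − 16.1×0.82 − 16.5×0.33 = -6.65 V < 0.2 V — the active assumption fails.
Re-solve with V_CE = 0.2 V. KCL at the emitter: V_E/R_E = (V_BB−0.7−V_E)/R_B + (V_CC−0.2−V_E)/R_C, giving V_E = 3.5 V.
I_C = (V_CC − 0.2 − V_E)/R_C = (11.8 − 3.5)/0.82 = 10.1 mA.
Check: I_B = (9.3 − 3.5)/12 = 0.483 mA, and β·I_B = 24.2 mA > I_C, confirming saturation.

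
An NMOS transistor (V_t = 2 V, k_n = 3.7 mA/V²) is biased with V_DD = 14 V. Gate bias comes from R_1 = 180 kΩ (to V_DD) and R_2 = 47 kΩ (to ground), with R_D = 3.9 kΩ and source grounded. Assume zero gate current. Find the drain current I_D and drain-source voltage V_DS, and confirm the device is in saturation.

V_G = V_DD·R_2/(R_1+R_2) = 14×47/227 = 2.9 V. With the source grounded, V_GS = V_G = 2.9 V.
Assume saturation: I_D = (k_n/2)(V_GS − V_t)² = (3.7/2)×(2.9 − 2)² = 1.85×0.899² = 1.49 mA.
V_DS = V_DD − I_D·R_D = 14 − 1.49×3.9 = 8.17 V.
Saturation requires V_DS ≥ V_GS − V_t = 0.899 V; 8.17 ≥ 0.899 ✓.

I_D ≈ 1.5 mA, V_DS ≈ 8.2 V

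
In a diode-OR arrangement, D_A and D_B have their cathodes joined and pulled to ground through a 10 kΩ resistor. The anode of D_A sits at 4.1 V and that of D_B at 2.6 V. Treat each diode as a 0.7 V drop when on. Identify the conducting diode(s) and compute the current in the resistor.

Only D_A conducts; I_R ≈ 0.34 mA

Assume both conduct. Then node N would need to be at both 4.1−0.7 = 3.4 V and 2.6−0.7 = 1.9 V, which is impossible.
Assume only D_A conducts: V_N = 4.1 − 0.7 = 3.4 V, so I_R = 3.4/10 = 0.34 mA.
Check D_B: its anode-to-cathode voltage is 2.6 − 3.4 = -0.8 V < 0.7 V, so it is off. The assumption is consistent.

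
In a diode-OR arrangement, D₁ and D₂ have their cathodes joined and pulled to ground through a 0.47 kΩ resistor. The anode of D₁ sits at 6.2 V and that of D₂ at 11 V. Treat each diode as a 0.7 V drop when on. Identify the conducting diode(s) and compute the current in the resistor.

Only D₂ conducts; I_R ≈ 22 mA

Assume both conduct. Then node N would need to be at both 6.2−0.7 = 5.5 V and 11−0.7 = 10.3 V, which is impossible.
Assume only D₂ conducts: V_N = 11 − 0.7 = 10.3 V, so I_R = 10.3/0.47 = 21.9 mA.
Check D₁: its anode-to-cathode voltage is 6.2 − 10.3 = -4.1 V < 0.7 V, so it is off. The assumption is consistent.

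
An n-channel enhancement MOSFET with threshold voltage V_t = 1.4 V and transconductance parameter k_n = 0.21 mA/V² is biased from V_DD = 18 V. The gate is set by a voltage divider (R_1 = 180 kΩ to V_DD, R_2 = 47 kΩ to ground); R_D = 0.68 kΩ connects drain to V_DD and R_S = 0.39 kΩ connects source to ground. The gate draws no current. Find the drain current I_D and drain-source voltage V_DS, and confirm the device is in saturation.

V_G = V_DD·R_2/(R_1+R_2) = 18×47/227 = 3.73 V.
Assume saturation: I_D = (k_n/2)(V_GS − V_t)² with V_GS = V_G − I_D·R_S = 3.73 − 0.39·I_D.
Substituting gives 0.016·I_D² − 1.19·I_D + 0.569 = 0, with roots I_D = 0.481 or 74.1 mA.
The root I_D = 74.1 mA gives V_GS = -25.2 V ≤ V_t, so take I_D = 0.481 mA.
Then V_GS = 3.54 V and V_DS = V_DD − I_D(R_D+R_S) = 18 − 0.481×1.07 = 17.5 V.
Saturation requires V_DS ≥ V_GS − V_t = 2.14 V; 17.5 ≥ 2.14 ✓.

I_D ≈ 0.48 mA, V_DS ≈ 17 V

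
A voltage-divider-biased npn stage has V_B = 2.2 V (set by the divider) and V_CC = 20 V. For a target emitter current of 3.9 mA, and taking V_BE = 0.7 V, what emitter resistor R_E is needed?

V_E = V_B − V_BE = 2.2 − 0.7 = 1.5 V.
R_E = V_E / I_E = 1.5 / 3.9 = 0.385 kΩ.

R_E ≈ 0.38 kΩ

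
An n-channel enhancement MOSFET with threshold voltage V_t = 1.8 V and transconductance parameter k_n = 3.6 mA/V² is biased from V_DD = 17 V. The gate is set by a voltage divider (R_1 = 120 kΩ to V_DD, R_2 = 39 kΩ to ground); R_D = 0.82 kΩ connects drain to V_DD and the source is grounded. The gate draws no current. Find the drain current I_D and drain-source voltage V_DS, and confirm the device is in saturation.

I_D ≈ 10 mA, V_DS ≈ 8.7 V

V_G = V_DD·R_2/(R_1+R_2) = 17×39/159 = 4.17 V. With the source grounded, V_GS = V_G = 4.17 V.
Assume saturation: I_D = (k_n/2)(V_GS − V_t)² = (3.6/2)×(4.17 − 1.8)² = 1.8×2.37² = 10.1 mA.
V_DS = V_DD − I_D·R_D = 17 − 10.1×0.82 = 8.71 V.
Saturation requires V_DS ≥ V_GS − V_t = 2.37 V; 8.71 ≥ 2.37 ✓.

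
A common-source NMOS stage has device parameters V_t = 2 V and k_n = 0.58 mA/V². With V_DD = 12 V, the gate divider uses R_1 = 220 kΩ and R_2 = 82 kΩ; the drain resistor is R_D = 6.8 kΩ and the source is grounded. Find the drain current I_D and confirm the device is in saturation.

I_D ≈ 0.46 mA

V_G = V_DD·R_2/(R_1+R_2) = 12×82/302 = 3.26 V. With the source grounded, V_GS = V_G = 3.26 V.
Assume saturation: I_D = (k_n/2)(V_GS − V_t)² = (0.58/2)×(3.26 − 2)² = 0.29×1.26² = 0.459 mA.
V_DS = V_DD − I_D·R_D = 12 − 0.459×6.8 = 8.88 V.
Saturation requires V_DS ≥ V_GS − V_t = 1.26 V; 8.88 ≥ 1.26 ✓.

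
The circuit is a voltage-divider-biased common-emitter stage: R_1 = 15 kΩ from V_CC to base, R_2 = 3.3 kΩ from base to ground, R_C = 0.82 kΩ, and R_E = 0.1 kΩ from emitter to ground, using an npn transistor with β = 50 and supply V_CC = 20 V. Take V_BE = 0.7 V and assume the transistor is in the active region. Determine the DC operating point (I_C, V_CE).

I_C ≈ 19 mA, V_CE ≈ 2.8 V

Thevenize the base divider: V_Th = V_CC·R_2/(R_1+R_2) = 20×3.3/18.3 = 3.61 V, R_Th = R_1‖R_2 = 2.7 kΩ.
Base-emitter loop: V_Th = I_B·R_Th + V_BE + (β+1)I_B·R_E, so I_B = (3.61 − 0.7) / (2.7 + 51×0.1) = 0.372 mA.
I_C = β·I_B = 50×0.372 = 18.6 mA, and I_E = (β+1)I_B = 19 mA.
V_CE = V_CC − I_C·R_C − I_E·R_E = 20 − 18.6×0.82 − 19×0.1 = 2.83 V.
V_CE = 2.83 V > 0.2 V confirms active-region operation.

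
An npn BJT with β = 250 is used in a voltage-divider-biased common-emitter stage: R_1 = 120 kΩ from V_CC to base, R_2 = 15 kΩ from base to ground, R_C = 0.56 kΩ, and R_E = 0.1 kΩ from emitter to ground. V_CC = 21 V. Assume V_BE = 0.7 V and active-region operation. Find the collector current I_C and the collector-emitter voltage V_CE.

I_C ≈ 11 mA, V_CE ≈ 14 V

Thevenize the base divider: V_Th = V_CC·R_2/(R_1+R_2) = 21×15/135 = 2.33 V, R_Th = R_1‖R_2 = 13.3 kΩ.
Base-emitter loop: V_Th = I_B·R_Th + V_BE + (β+1)I_B·R_E, so I_B = (2.33 − 0.7) / (13.3 + 251×0.1) = 0.0425 mA.
I_C = β·I_B = 250×0.0425 = 10.6 mA, and I_E = (β+1)I_B = 10.7 mA.
V_CE = V_CC − I_C·R_C − I_E·R_E = 21 − 10.6×0.56 − 10.7×0.1 = 14 V.
V_CE = 14 V > 0.2 V confirms active-region operation.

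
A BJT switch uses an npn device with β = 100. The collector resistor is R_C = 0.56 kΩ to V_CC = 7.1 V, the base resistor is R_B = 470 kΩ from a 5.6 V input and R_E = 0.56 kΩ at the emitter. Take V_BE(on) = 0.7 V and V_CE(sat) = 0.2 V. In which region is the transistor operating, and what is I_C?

Assume active. Base-emitter loop: I_B = (V_BB − V_BE)/(R_B + (β+1)R_E) = (5.6 − 0.7)/(470 + 101×0.56) = 0.00931 mA.
I_C = β·I_B = 100×0.00931 = 0.931 mA.
V_CE = V_CC − I_C·R_C − I_E·R_E = 7.1 − 0.931×0.56 − 0.94×0.56 = 6.05 V > V_CE(sat), so the active-region assumption holds.

active; I_C ≈ 0.93 mA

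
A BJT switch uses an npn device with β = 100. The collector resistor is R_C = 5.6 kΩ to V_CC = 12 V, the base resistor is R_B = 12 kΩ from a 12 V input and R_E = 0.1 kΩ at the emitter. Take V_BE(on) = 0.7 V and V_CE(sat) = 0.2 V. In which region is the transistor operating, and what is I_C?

Assume active: I_B = (12 − 0.7)/(12 + 101×0.1) = 0.511 mA, I_C = β·I_B = 51.1 mA.
Then V_CE = 12 − 51.1×5.6 − 51.6×0.1 = -279 V < 0.2 V — the active assumption fails.
Re-solve with V_CE = 0.2 V. KCL at the emitter: V_E/R_E = (V_BB−0.7−V_E)/R_B + (V_CC−0.2−V_E)/R_C, giving V_E = 0.297 V.
I_C = (V_CC − 0.2 − V_E)/R_C = (11.8 − 0.297)/5.6 = 2.05 mA.
Check: I_B = (11.3 − 0.297)/12 = 0.917 mA, and β·I_B = 91.7 mA > I_C, confirming saturation.

saturation; I_C ≈ 2.1 mA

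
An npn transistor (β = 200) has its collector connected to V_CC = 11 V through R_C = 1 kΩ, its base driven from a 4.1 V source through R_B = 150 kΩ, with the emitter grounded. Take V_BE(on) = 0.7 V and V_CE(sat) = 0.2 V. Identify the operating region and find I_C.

active; I_C ≈ 4.5 mA

Assume active. Base-emitter loop: I_B = (V_BB − V_BE)/R_B = (4.1 − 0.7)/150 = 0.0227 mA.
I_C = β·I_B = 200×0.0227 = 4.53 mA.
V_CE = V_CC − I_C·R_C = 11 − 4.53×1 = 6.47 V > V_CE(sat), so the active-region assumption holds.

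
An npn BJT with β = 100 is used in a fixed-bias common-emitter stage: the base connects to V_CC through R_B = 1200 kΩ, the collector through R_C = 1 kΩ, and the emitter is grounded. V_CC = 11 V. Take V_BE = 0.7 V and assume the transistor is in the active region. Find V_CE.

V_CE ≈ 10 V

Base loop: V_CC = I_B·R_B + V_BE, so I_B = (11 − 0.7)/1200 kΩ = 0.00858 mA.
In the active region I_C = β·I_B = 100 × 0.00858 = 0.858 mA.
Collector loop: V_CE = V_CC − I_C·R_C = 11 − 0.858×1 = 10.1 V.
Since V_CE = 10.1 V > V_CE(sat) ≈ 0.2 V, the transistor is in the active region as assumed.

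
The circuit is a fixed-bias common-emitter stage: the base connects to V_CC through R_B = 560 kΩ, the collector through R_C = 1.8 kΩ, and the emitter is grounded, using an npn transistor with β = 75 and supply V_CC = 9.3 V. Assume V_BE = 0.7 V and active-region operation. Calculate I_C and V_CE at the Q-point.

I_C ≈ 1.2 mA, V_CE ≈ 7.2 V

Base loop: V_CC = I_B·R_B + V_BE, so I_B = (9.3 − 0.7)/560 kΩ = 0.0154 mA.
In the active region I_C = β·I_B = 75 × 0.0154 = 1.15 mA.
Collector loop: V_CE = V_CC − I_C·R_C = 9.3 − 1.15×1.8 = 7.23 V.
Since V_CE = 7.23 V > V_CE(sat) ≈ 0.2 V, the transistor is in the active region as assumed.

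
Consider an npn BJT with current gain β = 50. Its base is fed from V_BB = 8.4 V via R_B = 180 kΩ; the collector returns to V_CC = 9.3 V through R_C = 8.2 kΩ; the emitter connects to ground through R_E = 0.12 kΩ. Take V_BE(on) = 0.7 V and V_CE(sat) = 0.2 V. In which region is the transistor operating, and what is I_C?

saturation; I_C ≈ 1.1 mA

Assume active: I_B = (8.4 − 0.7)/(180 + 51×0.12) = 0.0414 mA, I_C = β·I_B = 2.07 mA.
Then V_CE = 9.3 − 2.07×8.2 − 2.11×0.12 = -7.92 V < 0.2 V — the active assumption fails.
Re-solve with V_CE = 0.2 V. KCL at the emitter: V_E/R_E = (V_BB−0.7−V_E)/R_B + (V_CC−0.2−V_E)/R_C, giving V_E = 0.136 V.
I_C = (V_CC − 0.2 − V_E)/R_C = (9.1 − 0.136)/8.2 = 1.09 mA.
Check: I_B = (7.7 − 0.136)/180 = 0.042 mA, and β·I_B = 2.1 mA > I_C, confirming saturation.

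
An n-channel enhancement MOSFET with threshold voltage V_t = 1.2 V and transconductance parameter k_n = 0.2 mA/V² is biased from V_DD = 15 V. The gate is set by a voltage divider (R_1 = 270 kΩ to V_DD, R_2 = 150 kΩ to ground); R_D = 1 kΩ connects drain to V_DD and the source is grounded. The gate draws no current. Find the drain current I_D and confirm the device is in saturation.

V_G = V_DD·R_2/(R_1+R_2) = 15×150/420 = 5.36 V. With the source grounded, V_GS = V_G = 5.36 V.
Assume saturation: I_D = (k_n/2)(V_GS − V_t)² = (0.2/2)×(5.36 − 1.2)² = 0.1×4.16² = 1.73 mA.
V_DS = V_DD − I_D·R_D = 15 − 1.73×1 = 13.3 V.
Saturation requires V_DS ≥ V_GS − V_t = 4.16 V; 13.3 ≥ 4.16 ✓.

I_D ≈ 1.7 mA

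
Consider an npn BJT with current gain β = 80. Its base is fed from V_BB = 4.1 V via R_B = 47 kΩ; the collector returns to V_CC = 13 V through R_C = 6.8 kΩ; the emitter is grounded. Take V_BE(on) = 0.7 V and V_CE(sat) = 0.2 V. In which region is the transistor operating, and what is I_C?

saturation; I_C ≈ 1.9 mA

Assume active: I_B = (4.1 − 0.7)/47 = 0.0723 mA, giving I_C = β·I_B = 5.79 mA.
But then V_CE = 13 − 5.79×6.8 = -26.4 V < V_CE(sat) = 0.2 V — impossible in the active region.
So the transistor is saturated. With V_CE = 0.2 V, I_C = (V_CC − 0.2)/R_C = 12.8/6.8 = 1.88 mA.
Check: β·I_B = 5.79 mA > I_C = 1.88 mA, confirming saturation.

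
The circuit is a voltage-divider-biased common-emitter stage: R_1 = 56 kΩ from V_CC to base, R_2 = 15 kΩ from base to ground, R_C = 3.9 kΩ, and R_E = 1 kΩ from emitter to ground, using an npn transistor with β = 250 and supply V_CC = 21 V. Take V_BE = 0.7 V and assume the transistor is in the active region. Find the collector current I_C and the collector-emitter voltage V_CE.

Thevenize the base divider: V_Th = V_CC·R_2/(R_1+R_2) = 21×15/71 = 4.44 V, R_Th = R_1‖R_2 = 11.8 kΩ.
Base-emitter loop: V_Th = I_B·R_Th + V_BE + (β+1)I_B·R_E, so I_B = (4.44 − 0.7) / (11.8 + 251×1) = 0.0142 mA.
I_C = β·I_B = 250×0.0142 = 3.55 mA, and I_E = (β+1)I_B = 3.57 mA.
V_CE = V_CC − I_C·R_C − I_E·R_E = 21 − 3.55×3.9 − 3.57×1 = 3.57 V.
V_CE = 3.57 V > 0.2 V confirms active-region operation.

I_C ≈ 3.6 mA, V_CE ≈ 3.6 V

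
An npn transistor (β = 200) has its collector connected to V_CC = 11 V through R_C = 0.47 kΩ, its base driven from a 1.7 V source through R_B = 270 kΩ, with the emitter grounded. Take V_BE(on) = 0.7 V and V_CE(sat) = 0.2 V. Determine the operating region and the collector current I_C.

active; I_C ≈ 0.74 mA

Assume active. Base-emitter loop: I_B = (V_BB − V_BE)/R_B = (1.7 − 0.7)/270 = 0.0037 mA.
I_C = β·I_B = 200×0.0037 = 0.741 mA.
V_CE = V_CC − I_C·R_C = 11 − 0.741×0.47 = 10.7 V > V_CE(sat), so the active-region assumption holds.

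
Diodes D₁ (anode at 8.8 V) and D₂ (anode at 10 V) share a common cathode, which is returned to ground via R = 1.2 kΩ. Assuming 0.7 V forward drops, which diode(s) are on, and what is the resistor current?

Only D₂ conducts; I_R ≈ 7.8 mA

Assume both conduct. Then node N would need to be at both 8.8−0.7 = 8.1 V and 10−0.7 = 9.3 V, which is impossible.
Assume only D₂ conducts: V_N = 10 − 0.7 = 9.3 V, so I_R = 9.3/1.2 = 7.75 mA.
Check D₁: its anode-to-cathode voltage is 8.8 − 9.3 = -0.5 V < 0.7 V, so it is off. The assumption is consistent.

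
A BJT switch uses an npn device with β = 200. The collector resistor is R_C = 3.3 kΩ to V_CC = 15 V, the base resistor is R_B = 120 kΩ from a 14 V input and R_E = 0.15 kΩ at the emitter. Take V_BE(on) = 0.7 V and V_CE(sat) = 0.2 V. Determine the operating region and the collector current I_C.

saturation; I_C ≈ 4.3 mA

Assume active: I_B = (14 − 0.7)/(120 + 201×0.15) = 0.0886 mA, I_C = β·I_B = 17.7 mA.
Then V_CE = 15 − 17.7×3.3 − 17.8×0.15 = -46.1 V < 0.2 V — the active assumption fails.
Re-solve with V_CE = 0.2 V. KCL at the emitter: V_E/R_E = (V_BB−0.7−V_E)/R_B + (V_CC−0.2−V_E)/R_C, giving V_E = 0.659 V.
I_C = (V_CC − 0.2 − V_E)/R_C = (14.8 − 0.659)/3.3 = 4.29 mA.
Check: I_B = (13.3 − 0.659)/120 = 0.105 mA, and β·I_B = 21.1 mA > I_C, confirming saturation.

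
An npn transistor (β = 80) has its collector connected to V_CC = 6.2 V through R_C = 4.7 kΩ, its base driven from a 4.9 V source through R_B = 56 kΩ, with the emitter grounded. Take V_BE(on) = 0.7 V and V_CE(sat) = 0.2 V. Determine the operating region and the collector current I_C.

Assume active: I_B = (4.9 − 0.7)/56 = 0.075 mA, giving I_C = β·I_B = 6 mA.
But then V_CE = 6.2 − 6×4.7 = -22 V < V_CE(sat) = 0.2 V — impossible in the active region.
So the transistor is saturated. With V_CE = 0.2 V, I_C = (V_CC − 0.2)/R_C = 6/4.7 = 1.28 mA.
Check: β·I_B = 6 mA > I_C = 1.28 mA, confirming saturation.

saturation; I_C ≈ 1.3 mA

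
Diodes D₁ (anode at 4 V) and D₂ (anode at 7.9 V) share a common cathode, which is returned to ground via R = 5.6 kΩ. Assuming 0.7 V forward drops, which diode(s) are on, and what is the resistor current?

Only D₂ conducts; I_R ≈ 1.3 mA

Assume both conduct. Then node N would need to be at both 4−0.7 = 3.3 V and 7.9−0.7 = 7.2 V, which is impossible.
Assume only D₂ conducts: V_N = 7.9 − 0.7 = 7.2 V, so I_R = 7.2/5.6 = 1.29 mA.
Check D₁: its anode-to-cathode voltage is 4 − 7.2 = -3.2 V < 0.7 V, so it is off. The assumption is consistent.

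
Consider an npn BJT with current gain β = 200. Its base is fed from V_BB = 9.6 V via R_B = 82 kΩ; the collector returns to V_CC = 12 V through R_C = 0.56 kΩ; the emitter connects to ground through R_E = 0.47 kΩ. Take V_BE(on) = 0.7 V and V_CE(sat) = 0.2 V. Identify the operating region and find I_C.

active; I_C ≈ 10 mA

Assume active. Base-emitter loop: I_B = (V_BB − V_BE)/(R_B + (β+1)R_E) = (9.6 − 0.7)/(82 + 201×0.47) = 0.0504 mA.
I_C = β·I_B = 200×0.0504 = 10.1 mA.
V_CE = V_CC − I_C·R_C − I_E·R_E = 12 − 10.1×0.56 − 10.1×0.47 = 1.59 V > V_CE(sat), so the active-region assumption holds.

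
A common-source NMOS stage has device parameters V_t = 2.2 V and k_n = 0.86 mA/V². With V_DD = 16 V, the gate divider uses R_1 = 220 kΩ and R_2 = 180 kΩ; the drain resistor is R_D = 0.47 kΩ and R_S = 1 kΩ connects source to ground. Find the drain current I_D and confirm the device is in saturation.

I_D ≈ 2.6 mA

V_G = V_DD·R_2/(R_1+R_2) = 16×180/400 = 7.2 V.
Assume saturation: I_D = (k_n/2)(V_GS − V_t)² with V_GS = V_G − I_D·R_S = 7.2 − 1·I_D.
Substituting gives 0.43·I_D² − 5.3·I_D + 10.8 = 0, with roots I_D = 2.56 or 9.77 mA.
The root I_D = 9.77 mA gives V_GS = -2.57 V ≤ V_t, so take I_D = 2.56 mA.
Then V_GS = 4.64 V and V_DS = V_DD − I_D(R_D+R_S) = 16 − 2.56×1.47 = 12.2 V.
Saturation requires V_DS ≥ V_GS − V_t = 2.44 V; 12.2 ≥ 2.44 ✓.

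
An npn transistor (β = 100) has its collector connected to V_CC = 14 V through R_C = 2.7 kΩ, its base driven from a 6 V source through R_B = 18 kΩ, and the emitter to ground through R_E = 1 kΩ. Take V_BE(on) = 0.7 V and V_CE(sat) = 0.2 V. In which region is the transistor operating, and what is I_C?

saturation; I_C ≈ 3.7 mA

Assume active: I_B = (6 − 0.7)/(18 + 101×1) = 0.0445 mA, I_C = β·I_B = 4.45 mA.
Then V_CE = 14 − 4.45×2.7 − 4.5×1 = -2.52 V < 0.2 V — the active assumption fails.
Re-solve with V_CE = 0.2 V. KCL at the emitter: V_E/R_E = (V_BB−0.7−V_E)/R_B + (V_CC−0.2−V_E)/R_C, giving V_E = 3.79 V.
I_C = (V_CC − 0.2 − V_E)/R_C = (13.8 − 3.79)/2.7 = 3.71 mA.
Check: I_B = (5.3 − 3.79)/18 = 0.0838 mA, and β·I_B = 8.38 mA > I_C, confirming saturation.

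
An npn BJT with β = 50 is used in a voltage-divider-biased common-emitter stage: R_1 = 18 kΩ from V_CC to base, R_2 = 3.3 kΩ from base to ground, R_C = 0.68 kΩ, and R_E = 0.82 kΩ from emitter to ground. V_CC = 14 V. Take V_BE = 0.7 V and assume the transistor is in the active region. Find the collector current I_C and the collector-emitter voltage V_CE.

I_C ≈ 1.6 mA, V_CE ≈ 12 V

Thevenize the base divider: V_Th = V_CC·R_2/(R_1+R_2) = 14×3.3/21.3 = 2.17 V, R_Th = R_1‖R_2 = 2.79 kΩ.
Base-emitter loop: V_Th = I_B·R_Th + V_BE + (β+1)I_B·R_E, so I_B = (2.17 − 0.7) / (2.79 + 51×0.82) = 0.0329 mA.
I_C = β·I_B = 50×0.0329 = 1.65 mA, and I_E = (β+1)I_B = 1.68 mA.
V_CE = V_CC − I_C·R_C − I_E·R_E = 14 − 1.65×0.68 − 1.68×0.82 = 11.5 V.
V_CE = 11.5 V > 0.2 V confirms active-region operation.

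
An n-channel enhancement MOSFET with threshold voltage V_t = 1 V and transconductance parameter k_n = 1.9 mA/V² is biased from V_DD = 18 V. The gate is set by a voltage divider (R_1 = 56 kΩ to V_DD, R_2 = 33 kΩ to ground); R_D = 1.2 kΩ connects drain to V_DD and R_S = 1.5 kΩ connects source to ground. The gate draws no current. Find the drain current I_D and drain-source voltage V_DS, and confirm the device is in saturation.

I_D ≈ 2.7 mA, V_DS ≈ 11 V

V_G = V_DD·R_2/(R_1+R_2) = 18×33/89 = 6.67 V.
Assume saturation: I_D = (k_n/2)(V_GS − V_t)² with V_GS = V_G − I_D·R_S = 6.67 − 1.5·I_D.
Substituting gives 2.14·I_D² − 17.2·I_D + 30.6 = 0, with roots I_D = 2.67 or 5.37 mA.
The root I_D = 5.37 mA gives V_GS = -1.38 V ≤ V_t, so take I_D = 2.67 mA.
Then V_GS = 2.68 V and V_DS = V_DD − I_D(R_D+R_S) = 18 − 2.67×2.7 = 10.8 V.
Saturation requires V_DS ≥ V_GS − V_t = 1.68 V; 10.8 ≥ 1.68 ✓.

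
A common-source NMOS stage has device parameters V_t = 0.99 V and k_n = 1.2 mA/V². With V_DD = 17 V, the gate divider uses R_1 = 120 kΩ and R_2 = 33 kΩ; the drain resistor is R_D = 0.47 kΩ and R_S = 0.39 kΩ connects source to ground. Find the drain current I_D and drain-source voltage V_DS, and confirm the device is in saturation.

V_G = V_DD·R_2/(R_1+R_2) = 17×33/153 = 3.67 V.
Assume saturation: I_D = (k_n/2)(V_GS − V_t)² with V_GS = V_G − I_D·R_S = 3.67 − 0.39·I_D.
Substituting gives 0.0913·I_D² − 2.25·I_D + 4.3 = 0, with roots I_D = 2.08 or 22.6 mA.
The root I_D = 22.6 mA gives V_GS = -5.15 V ≤ V_t, so take I_D = 2.08 mA.
Then V_GS = 2.85 V and V_DS = V_DD − I_D(R_D+R_S) = 17 − 2.08×0.86 = 15.2 V.
Saturation requires V_DS ≥ V_GS − V_t = 1.86 V; 15.2 ≥ 1.86 ✓.

I_D ≈ 2.1 mA, V_DS ≈ 15 V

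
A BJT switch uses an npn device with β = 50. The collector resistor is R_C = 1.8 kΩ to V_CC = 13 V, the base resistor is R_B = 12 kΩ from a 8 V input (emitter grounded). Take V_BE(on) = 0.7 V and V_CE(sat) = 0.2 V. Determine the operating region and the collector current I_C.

Assume active: I_B = (8 − 0.7)/12 = 0.608 mA, giving I_C = β·I_B = 30.4 mA.
But then V_CE = 13 − 30.4×1.8 = -41.8 V < V_CE(sat) = 0.2 V — impossible in the active region.
So the transistor is saturated. With V_CE = 0.2 V, I_C = (V_CC − 0.2)/R_C = 12.8/1.8 = 7.11 mA.
Check: β·I_B = 30.4 mA > I_C = 7.11 mA, confirming saturation.

saturation; I_C ≈ 7.1 mA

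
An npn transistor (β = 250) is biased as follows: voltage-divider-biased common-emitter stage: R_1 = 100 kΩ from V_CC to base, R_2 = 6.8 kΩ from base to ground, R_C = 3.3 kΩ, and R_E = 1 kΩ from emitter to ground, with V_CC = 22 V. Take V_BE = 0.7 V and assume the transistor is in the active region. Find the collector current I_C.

Thevenize the base divider: V_Th = V_CC·R_2/(R_1+R_2) = 22×6.8/107 = 1.4 V, R_Th = R_1‖R_2 = 6.37 kΩ.
Base-emitter loop: V_Th = I_B·R_Th + V_BE + (β+1)I_B·R_E, so I_B = (1.4 − 0.7) / (6.37 + 251×1) = 0.00272 mA.
I_C = β·I_B = 250×0.00272 = 0.681 mA, and I_E = (β+1)I_B = 0.683 mA.
V_CE = V_CC − I_C·R_C − I_E·R_E = 22 − 0.681×3.3 − 0.683×1 = 19.1 V.
V_CE = 19.1 V > 0.2 V confirms active-region operation.

I_C ≈ 0.68 mA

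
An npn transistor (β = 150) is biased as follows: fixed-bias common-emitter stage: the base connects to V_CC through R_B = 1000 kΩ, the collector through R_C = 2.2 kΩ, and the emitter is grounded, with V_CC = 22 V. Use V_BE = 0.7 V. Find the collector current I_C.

I_C ≈ 3.2 mA

Base loop: V_CC = I_B·R_B + V_BE, so I_B = (22 − 0.7)/1000 kΩ = 0.0213 mA.
In the active region I_C = β·I_B = 150 × 0.0213 = 3.19 mA.
Collector loop: V_CE = V_CC − I_C·R_C = 22 − 3.19×2.2 = 15 V.
Since V_CE = 15 V > V_CE(sat) ≈ 0.2 V, the transistor is in the active region as assumed.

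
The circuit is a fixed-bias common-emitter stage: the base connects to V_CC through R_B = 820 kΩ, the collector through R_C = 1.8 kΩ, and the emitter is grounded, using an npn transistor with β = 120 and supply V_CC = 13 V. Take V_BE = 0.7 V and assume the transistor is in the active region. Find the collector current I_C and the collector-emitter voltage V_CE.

I_C ≈ 1.8 mA, V_CE ≈ 9.8 V

Base loop: V_CC = I_B·R_B + V_BE, so I_B = (13 − 0.7)/820 kΩ = 0.015 mA.
In the active region I_C = β·I_B = 120 × 0.015 = 1.8 mA.
Collector loop: V_CE = V_CC − I_C·R_C = 13 − 1.8×1.8 = 9.76 V.
Since V_CE = 9.76 V > V_CE(sat) ≈ 0.2 V, the transistor is in the active region as assumed.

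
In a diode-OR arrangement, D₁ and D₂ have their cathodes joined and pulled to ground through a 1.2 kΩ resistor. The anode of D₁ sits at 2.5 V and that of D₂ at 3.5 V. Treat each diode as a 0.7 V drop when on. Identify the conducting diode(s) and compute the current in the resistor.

Assume both conduct. Then node N would need to be at both 2.5−0.7 = 1.8 V and 3.5−0.7 = 2.8 V, which is impossible.
Assume only D₂ conducts: V_N = 3.5 − 0.7 = 2.8 V, so I_R = 2.8/1.2 = 2.33 mA.
Check D₁: its anode-to-cathode voltage is 2.5 − 2.8 = -0.3 V < 0.7 V, so it is off. The assumption is consistent.

Only D₂ conducts; I_R ≈ 2.3 mA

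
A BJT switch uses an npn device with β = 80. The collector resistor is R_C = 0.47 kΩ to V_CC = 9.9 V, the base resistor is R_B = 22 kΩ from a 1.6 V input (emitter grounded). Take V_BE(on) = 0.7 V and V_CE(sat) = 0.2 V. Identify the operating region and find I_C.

active; I_C ≈ 3.3 mA

Assume active. Base-emitter loop: I_B = (V_BB − V_BE)/R_B = (1.6 − 0.7)/22 = 0.0409 mA.
I_C = β·I_B = 80×0.0409 = 3.27 mA.
V_CE = V_CC − I_C·R_C = 9.9 − 3.27×0.47 = 8.36 V > V_CE(sat), so the active-region assumption holds.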